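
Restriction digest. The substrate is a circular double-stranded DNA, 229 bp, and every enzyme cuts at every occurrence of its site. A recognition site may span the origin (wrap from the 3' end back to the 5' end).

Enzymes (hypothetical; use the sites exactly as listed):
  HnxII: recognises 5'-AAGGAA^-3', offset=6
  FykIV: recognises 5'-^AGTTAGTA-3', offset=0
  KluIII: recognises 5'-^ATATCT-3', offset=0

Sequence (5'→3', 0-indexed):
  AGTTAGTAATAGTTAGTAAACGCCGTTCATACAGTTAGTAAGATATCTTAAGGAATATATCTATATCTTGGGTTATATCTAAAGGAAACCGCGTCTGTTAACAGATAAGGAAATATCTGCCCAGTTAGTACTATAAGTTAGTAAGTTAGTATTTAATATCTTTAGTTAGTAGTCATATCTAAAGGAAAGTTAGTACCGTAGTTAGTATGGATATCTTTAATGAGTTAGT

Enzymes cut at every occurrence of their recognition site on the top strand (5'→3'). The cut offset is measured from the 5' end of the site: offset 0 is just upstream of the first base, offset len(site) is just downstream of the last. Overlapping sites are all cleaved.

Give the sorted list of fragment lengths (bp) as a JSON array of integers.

Site scan:
  HnxII (AAGGAA, off=6): starts [49, 81, 106, 181] → cuts [55, 87, 112, 187]
  FykIV (AGTTAGTA, off=0): starts [0, 10, 32, 122, 135, 143, 163, 187, 199, 222] → cuts [0, 10, 32, 122, 135, 143, 163, 187, 199, 222]
  KluIII (ATATCT, off=0): starts [42, 56, 62, 74, 112, 155, 174, 210] → cuts [42, 56, 62, 74, 112, 155, 174, 210]

Pooled cuts: [0, 10, 32, 42, 55, 56, 62, 74, 87, 112, 122, 135, 143, 155, 163, 174, 187, 199, 210, 222]

Fragments:
  0→10: 10 bp
  10→32: 22 bp
  32→42: 10 bp
  42→55: 13 bp
  55→56: 1 bp
  56→62: 6 bp
  62→74: 12 bp
  74→87: 13 bp
  87→112: 25 bp
  112→122: 10 bp
  122→135: 13 bp
  135→143: 8 bp
  143→155: 12 bp
  155→163: 8 bp
  163→174: 11 bp
  174→187: 13 bp
  187→199: 12 bp
  199→210: 11 bp
  210→222: 12 bp
  222→0 (wrap): 229-222+0 = 7 bp

[1,6,7,8,8,10,10,10,11,11,12,12,12,12,13,13,13,13,22,25]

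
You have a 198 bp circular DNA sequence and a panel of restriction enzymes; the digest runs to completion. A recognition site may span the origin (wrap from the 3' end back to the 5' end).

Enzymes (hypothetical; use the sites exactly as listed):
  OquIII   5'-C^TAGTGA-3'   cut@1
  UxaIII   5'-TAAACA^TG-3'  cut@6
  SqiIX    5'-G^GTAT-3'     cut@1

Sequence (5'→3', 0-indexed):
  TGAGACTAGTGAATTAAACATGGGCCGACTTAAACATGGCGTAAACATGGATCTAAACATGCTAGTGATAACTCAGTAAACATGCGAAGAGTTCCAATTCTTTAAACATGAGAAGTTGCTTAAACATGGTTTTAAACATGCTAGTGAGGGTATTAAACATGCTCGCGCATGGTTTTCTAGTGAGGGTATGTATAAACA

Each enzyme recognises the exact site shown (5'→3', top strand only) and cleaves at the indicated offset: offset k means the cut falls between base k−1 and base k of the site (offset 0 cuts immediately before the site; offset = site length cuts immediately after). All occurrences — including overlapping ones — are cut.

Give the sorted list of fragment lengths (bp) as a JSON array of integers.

[3,3,6,8,8,10,11,12,12,13,14,16,18,18,20,26]

Per-enzyme occurrences:
  OquIII (CTAGTGA, off=1): starts [5, 61, 140, 176] → cuts [6, 62, 141, 177]
  UxaIII (TAAACATG, off=6): starts [14, 30, 41, 53, 76, 102, 120, 132, 153, 192] → cuts [0, 20, 36, 47, 59, 82, 108, 126, 138, 159]
  SqiIX (GGTAT, off=1): starts [148, 184] → cuts [149, 185]

All cut coordinates (distinct, sorted): [0, 6, 20, 36, 47, 59, 62, 82, 108, 126, 138, 141, 149, 159, 177, 185]

Fragments:
  0→6: 6 bp
  6→20: 14 bp
  20→36: 16 bp
  36→47: 11 bp
  47→59: 12 bp
  59→62: 3 bp
  62→82: 20 bp
  82→108: 26 bp
  108→126: 18 bp
  126→138: 12 bp
  138→141: 3 bp
  141→149: 8 bp
  149→159: 10 bp
  159→177: 18 bp
  177→185: 8 bp
  185→0 (wrap): 198-185+0 = 13 bp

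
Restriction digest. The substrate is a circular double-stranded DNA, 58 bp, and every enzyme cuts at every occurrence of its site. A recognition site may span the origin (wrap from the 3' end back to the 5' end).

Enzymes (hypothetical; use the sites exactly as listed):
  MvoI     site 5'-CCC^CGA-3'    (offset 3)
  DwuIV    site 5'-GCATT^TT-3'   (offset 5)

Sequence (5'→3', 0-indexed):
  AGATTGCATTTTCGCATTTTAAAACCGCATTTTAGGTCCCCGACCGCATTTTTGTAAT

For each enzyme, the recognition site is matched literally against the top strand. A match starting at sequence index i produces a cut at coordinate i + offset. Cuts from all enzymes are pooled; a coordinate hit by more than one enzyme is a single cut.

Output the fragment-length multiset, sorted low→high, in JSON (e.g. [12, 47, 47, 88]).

Site scan:
  MvoI CCCCGA/3: at [37] ⇒ [40]
  DwuIV GCATTTT/5: at [5, 13, 26, 45] ⇒ [10, 18, 31, 50]

All cut coordinates (distinct, sorted): [10, 18, 31, 40, 50]

Fragment lengths:
  10→18: 8 bp
  18→31: 13 bp
  31→40: 9 bp
  40→50: 10 bp
  50→10 (wrap): 58-50+10 = 18 bp

[8,9,10,13,18]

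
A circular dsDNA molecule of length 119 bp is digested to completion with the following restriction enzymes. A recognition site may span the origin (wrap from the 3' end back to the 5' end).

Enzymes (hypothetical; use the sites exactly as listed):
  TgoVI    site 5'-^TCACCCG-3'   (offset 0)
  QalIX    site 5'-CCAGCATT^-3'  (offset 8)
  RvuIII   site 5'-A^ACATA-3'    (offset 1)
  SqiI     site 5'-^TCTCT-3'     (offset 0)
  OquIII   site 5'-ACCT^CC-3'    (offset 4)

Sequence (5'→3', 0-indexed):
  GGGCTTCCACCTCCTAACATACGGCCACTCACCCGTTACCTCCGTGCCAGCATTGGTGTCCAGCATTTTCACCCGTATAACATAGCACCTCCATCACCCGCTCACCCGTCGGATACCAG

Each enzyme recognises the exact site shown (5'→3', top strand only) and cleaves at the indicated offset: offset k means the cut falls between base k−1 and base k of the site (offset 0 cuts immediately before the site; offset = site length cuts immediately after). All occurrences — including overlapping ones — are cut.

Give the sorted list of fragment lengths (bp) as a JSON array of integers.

[1,3,4,8,11,11,12,13,13,13,30]

Site scan:
  TgoVI TCACCCG/0: at [28, 68, 93, 101] ⇒ [28, 68, 93, 101]
  QalIX CCAGCATT/8: at [46, 59] ⇒ [54, 67]
  RvuIII AACATA/1: at [15, 78] ⇒ [16, 79]
  SqiI (TCTCT, off=0): no sites
  OquIII ACCTCC/4: at [8, 37, 86] ⇒ [12, 41, 90]

All cut coordinates (distinct, sorted): [12, 16, 28, 41, 54, 67, 68, 79, 90, 93, 101]

Fragments:
  12→16: 4 bp
  16→28: 12 bp
  28→41: 13 bp
  41→54: 13 bp
  54→67: 13 bp
  67→68: 1 bp
  68→79: 11 bp
  79→90: 11 bp
  90→93: 3 bp
  93→101: 8 bp
  101→12 (wrap): 119-101+12 = 30 bp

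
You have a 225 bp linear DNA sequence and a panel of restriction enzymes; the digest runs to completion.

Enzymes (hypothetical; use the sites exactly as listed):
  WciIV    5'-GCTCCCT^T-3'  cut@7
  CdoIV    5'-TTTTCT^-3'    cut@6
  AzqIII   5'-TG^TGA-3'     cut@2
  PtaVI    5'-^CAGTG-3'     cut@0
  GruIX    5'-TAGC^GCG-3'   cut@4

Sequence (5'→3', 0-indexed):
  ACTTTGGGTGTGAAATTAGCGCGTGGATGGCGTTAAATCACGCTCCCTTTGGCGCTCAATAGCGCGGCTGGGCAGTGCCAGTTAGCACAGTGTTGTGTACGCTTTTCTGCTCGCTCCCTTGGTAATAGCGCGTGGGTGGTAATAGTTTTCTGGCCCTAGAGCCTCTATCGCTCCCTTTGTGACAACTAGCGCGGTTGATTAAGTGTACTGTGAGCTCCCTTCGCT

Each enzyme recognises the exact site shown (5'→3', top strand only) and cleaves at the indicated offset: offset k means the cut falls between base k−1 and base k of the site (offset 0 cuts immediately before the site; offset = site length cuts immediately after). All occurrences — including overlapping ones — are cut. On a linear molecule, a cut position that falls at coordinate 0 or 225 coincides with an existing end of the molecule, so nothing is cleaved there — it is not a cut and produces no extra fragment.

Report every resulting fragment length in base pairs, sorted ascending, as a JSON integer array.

[3,5,9,10,10,10,10,11,11,15,15,20,21,22,25,28]

Site scan:
  WciIV (GCTCCCTT, off=7): starts [41, 112, 169, 213] → cuts [48, 119, 176, 220]
  CdoIV (TTTTCT, off=6): starts [102, 145] → cuts [108, 151]
  AzqIII (TGTGA, off=2): starts [8, 177, 208] → cuts [10, 179, 210]
  PtaVI (CAGTG, off=0): starts [72, 87] → cuts [72, 87]
  GruIX (TAGCGCG, off=4): starts [16, 59, 125, 186] → cuts [20, 63, 129, 190]

All cut coordinates (distinct, sorted): [10, 20, 48, 63, 72, 87, 108, 119, 129, 151, 176, 179, 190, 210, 220]

Fragments:
  [0,10): 10 bp
  [10,20): 10 bp
  [20,48): 28 bp
  [48,63): 15 bp
  [63,72): 9 bp
  [72,87): 15 bp
  [87,108): 21 bp
  [108,119): 11 bp
  [119,129): 10 bp
  [129,151): 22 bp
  [151,176): 25 bp
  [176,179): 3 bp
  [179,190): 11 bp
  [190,210): 20 bp
  [210,220): 10 bp
  [220,225): 5 bp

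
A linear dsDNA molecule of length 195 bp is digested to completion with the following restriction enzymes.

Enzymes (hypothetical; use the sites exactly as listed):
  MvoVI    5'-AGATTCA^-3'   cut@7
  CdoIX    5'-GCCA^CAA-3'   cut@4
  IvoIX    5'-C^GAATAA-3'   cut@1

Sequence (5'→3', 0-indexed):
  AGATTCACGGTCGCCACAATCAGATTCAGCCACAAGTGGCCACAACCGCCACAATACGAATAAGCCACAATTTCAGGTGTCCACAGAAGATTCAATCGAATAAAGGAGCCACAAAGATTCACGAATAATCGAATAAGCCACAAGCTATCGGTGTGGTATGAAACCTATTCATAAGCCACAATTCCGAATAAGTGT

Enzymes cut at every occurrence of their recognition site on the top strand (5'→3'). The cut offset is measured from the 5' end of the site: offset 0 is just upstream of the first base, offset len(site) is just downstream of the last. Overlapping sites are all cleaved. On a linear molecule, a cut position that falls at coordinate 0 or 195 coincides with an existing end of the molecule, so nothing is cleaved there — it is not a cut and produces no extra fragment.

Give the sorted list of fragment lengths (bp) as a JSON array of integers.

[1,3,4,6,7,7,8,9,9,10,10,10,10,10,12,14,27,38]

Per-enzyme occurrences:
  MvoVI (AGATTCA, off=7): starts [0, 21, 87, 114] → cuts [7, 28, 94, 121]
  CdoIX (GCCACAA, off=4): starts [12, 28, 38, 47, 63, 107, 136, 174] → cuts [16, 32, 42, 51, 67, 111, 140, 178]
  IvoIX (CGAATAA, off=1): starts [56, 96, 121, 129, 184] → cuts [57, 97, 122, 130, 185]

Pooled cuts: [7, 16, 28, 32, 42, 51, 57, 67, 94, 97, 111, 121, 122, 130, 140, 178, 185]

Fragments:
  [0,7): 7 bp
  [7,16): 9 bp
  [16,28): 12 bp
  [28,32): 4 bp
  [32,42): 10 bp
  [42,51): 9 bp
  [51,57): 6 bp
  [57,67): 10 bp
  [67,94): 27 bp
  [94,97): 3 bp
  [97,111): 14 bp
  [111,121): 10 bp
  [121,122): 1 bp
  [122,130): 8 bp
  [130,140): 10 bp
  [140,178): 38 bp
  [178,185): 7 bp
  [185,195): 10 bp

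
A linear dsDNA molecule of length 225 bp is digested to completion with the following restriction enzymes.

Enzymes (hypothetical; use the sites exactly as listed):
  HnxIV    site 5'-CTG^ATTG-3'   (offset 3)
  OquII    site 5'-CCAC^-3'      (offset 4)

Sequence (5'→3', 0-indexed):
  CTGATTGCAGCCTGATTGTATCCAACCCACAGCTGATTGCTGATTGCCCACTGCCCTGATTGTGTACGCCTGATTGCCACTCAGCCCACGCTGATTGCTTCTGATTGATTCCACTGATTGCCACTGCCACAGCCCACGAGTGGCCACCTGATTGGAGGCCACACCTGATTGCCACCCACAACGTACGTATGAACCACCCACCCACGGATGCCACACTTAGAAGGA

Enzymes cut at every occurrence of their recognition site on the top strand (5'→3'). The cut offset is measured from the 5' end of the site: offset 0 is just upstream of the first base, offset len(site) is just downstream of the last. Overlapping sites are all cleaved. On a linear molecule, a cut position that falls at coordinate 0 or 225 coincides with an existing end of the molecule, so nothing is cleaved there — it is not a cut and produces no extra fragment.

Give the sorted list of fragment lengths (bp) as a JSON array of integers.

Scan for sites:
  HnxIV (CTGATTG, off=3): starts [0, 11, 32, 39, 55, 69, 90, 100, 113, 147, 164] → cuts [3, 14, 35, 42, 58, 72, 93, 103, 116, 150, 167]
  OquII (CCAC, off=4): starts [26, 47, 76, 85, 110, 120, 126, 133, 143, 158, 171, 175, 193, 197, 201, 210] → cuts [30, 51, 80, 89, 114, 124, 130, 137, 147, 162, 175, 179, 197, 201, 205, 214]

All cut coordinates (distinct, sorted): [3, 14, 30, 35, 42, 51, 58, 72, 80, 89, 93, 103, 114, 116, 124, 130, 137, 147, 150, 162, 167, 175, 179, 197, 201, 205, 214]

Fragment lengths:
  [0,3): 3 bp
  [3,14): 11 bp
  [14,30): 16 bp
  [30,35): 5 bp
  [35,42): 7 bp
  [42,51): 9 bp
  [51,58): 7 bp
  [58,72): 14 bp
  [72,80): 8 bp
  [80,89): 9 bp
  [89,93): 4 bp
  [93,103): 10 bp
  [103,114): 11 bp
  [114,116): 2 bp
  [116,124): 8 bp
  [124,130): 6 bp
  [130,137): 7 bp
  [137,147): 10 bp
  [147,150): 3 bp
  [150,162): 12 bp
  [162,167): 5 bp
  [167,175): 8 bp
  [175,179): 4 bp
  [179,197): 18 bp
  [197,201): 4 bp
  [201,205): 4 bp
  [205,214): 9 bp
  [214,225): 11 bp

[2,3,3,4,4,4,4,5,5,6,7,7,7,8,8,8,9,9,9,10,10,11,11,11,12,14,16,18]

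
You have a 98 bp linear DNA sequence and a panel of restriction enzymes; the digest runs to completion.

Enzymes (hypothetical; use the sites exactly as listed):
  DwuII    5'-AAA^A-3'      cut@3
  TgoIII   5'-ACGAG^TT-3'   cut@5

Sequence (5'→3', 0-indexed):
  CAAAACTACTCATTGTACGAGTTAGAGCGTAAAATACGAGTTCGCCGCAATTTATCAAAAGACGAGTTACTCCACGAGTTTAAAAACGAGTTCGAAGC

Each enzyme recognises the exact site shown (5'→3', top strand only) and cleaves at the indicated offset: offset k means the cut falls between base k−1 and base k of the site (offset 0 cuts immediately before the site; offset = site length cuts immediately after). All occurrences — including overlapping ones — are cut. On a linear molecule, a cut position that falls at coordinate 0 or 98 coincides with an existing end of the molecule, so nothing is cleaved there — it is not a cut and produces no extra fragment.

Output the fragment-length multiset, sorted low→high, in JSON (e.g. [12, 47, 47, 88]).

[1,4,5,6,7,7,8,12,12,17,19]

Site scan:
  DwuII (AAAA, off=3): starts [1, 30, 56, 81, 82] → cuts [4, 33, 59, 84, 85]
  TgoIII (ACGAGTT, off=5): starts [16, 35, 61, 73, 85] → cuts [21, 40, 66, 78, 90]

All cut coordinates (distinct, sorted): [4, 21, 33, 40, 59, 66, 78, 84, 85, 90]

Fragments:
  [0,4): 4 bp
  [4,21): 17 bp
  [21,33): 12 bp
  [33,40): 7 bp
  [40,59): 19 bp
  [59,66): 7 bp
  [66,78): 12 bp
  [78,84): 6 bp
  [84,85): 1 bp
  [85,90): 5 bp
  [90,98): 8 bp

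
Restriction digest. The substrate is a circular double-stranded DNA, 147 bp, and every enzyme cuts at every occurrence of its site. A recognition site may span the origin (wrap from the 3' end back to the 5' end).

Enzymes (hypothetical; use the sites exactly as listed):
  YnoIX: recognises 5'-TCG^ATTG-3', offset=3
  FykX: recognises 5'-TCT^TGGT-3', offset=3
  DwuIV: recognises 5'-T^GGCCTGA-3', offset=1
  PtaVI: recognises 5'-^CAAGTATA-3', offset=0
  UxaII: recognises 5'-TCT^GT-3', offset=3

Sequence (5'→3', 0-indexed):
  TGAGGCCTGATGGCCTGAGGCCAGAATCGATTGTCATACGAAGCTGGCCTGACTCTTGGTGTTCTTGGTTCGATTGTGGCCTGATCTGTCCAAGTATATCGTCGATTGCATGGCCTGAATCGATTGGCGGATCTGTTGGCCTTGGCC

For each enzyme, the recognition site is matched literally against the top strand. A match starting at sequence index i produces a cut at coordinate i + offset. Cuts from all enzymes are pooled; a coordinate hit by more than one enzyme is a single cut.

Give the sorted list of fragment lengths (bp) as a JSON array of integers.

[3,5,7,7,9,9,10,11,11,12,14,15,16,18]

Per-enzyme occurrences:
  YnoIX TCGATTG/3: at [26, 69, 101, 119] ⇒ [29, 72, 104, 122]
  FykX TCTTGGT/3: at [53, 62] ⇒ [56, 65]
  DwuIV TGGCCTGA/1: at [10, 44, 76, 110, 142] ⇒ [11, 45, 77, 111, 143]
  PtaVI CAAGTATA/0: at [90] ⇒ [90]
  UxaII TCTGT/3: at [84, 131] ⇒ [87, 134]

All cut coordinates (distinct, sorted): [11, 29, 45, 56, 65, 72, 77, 87, 90, 104, 111, 122, 134, 143]

Fragment lengths:
  11→29: 18 bp
  29→45: 16 bp
  45→56: 11 bp
  56→65: 9 bp
  65→72: 7 bp
  72→77: 5 bp
  77→87: 10 bp
  87→90: 3 bp
  90→104: 14 bp
  104→111: 7 bp
  111→122: 11 bp
  122→134: 12 bp
  134→143: 9 bp
  143→11 (wrap): 147-143+11 = 15 bp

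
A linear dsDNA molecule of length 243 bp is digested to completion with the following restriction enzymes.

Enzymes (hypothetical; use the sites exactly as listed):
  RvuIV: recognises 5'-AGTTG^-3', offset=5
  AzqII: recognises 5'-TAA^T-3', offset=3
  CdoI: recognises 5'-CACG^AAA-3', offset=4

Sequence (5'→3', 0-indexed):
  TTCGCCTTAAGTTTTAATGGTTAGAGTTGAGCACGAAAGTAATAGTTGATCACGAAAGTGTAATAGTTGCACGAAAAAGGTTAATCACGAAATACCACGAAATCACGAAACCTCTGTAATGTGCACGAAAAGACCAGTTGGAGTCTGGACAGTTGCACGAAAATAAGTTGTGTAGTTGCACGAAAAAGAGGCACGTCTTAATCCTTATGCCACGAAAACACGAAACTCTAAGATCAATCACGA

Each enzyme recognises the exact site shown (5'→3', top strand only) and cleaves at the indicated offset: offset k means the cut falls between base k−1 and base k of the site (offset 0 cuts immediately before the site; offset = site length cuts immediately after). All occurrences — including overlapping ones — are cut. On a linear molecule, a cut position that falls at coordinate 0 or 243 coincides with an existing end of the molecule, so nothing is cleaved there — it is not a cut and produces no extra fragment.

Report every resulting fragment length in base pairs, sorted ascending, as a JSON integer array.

[4,4,4,5,6,6,6,6,7,8,8,8,8,9,10,11,11,12,12,13,13,15,17,19,21]

Per-enzyme occurrences:
  RvuIV AGTTG/5: at [24, 43, 64, 135, 150, 165, 173] ⇒ [29, 48, 69, 140, 155, 170, 178]
  AzqII TAAT/3: at [14, 39, 60, 81, 116, 198] ⇒ [17, 42, 63, 84, 119, 201]
  CdoI CACGAAA/4: at [31, 50, 69, 85, 95, 103, 123, 155, 178, 210, 218] ⇒ [35, 54, 73, 89, 99, 107, 127, 159, 182, 214, 222]

Pooled cuts: [17, 29, 35, 42, 48, 54, 63, 69, 73, 84, 89, 99, 107, 119, 127, 140, 155, 159, 170, 178, 182, 201, 214, 222]

Fragment lengths:
  [0,17): 17 bp
  [17,29): 12 bp
  [29,35): 6 bp
  [35,42): 7 bp
  [42,48): 6 bp
  [48,54): 6 bp
  [54,63): 9 bp
  [63,69): 6 bp
  [69,73): 4 bp
  [73,84): 11 bp
  [84,89): 5 bp
  [89,99): 10 bp
  [99,107): 8 bp
  [107,119): 12 bp
  [119,127): 8 bp
  [127,140): 13 bp
  [140,155): 15 bp
  [155,159): 4 bp
  [159,170): 11 bp
  [170,178): 8 bp
  [178,182): 4 bp
  [182,201): 19 bp
  [201,214): 13 bp
  [214,222): 8 bp
  [222,243): 21 bp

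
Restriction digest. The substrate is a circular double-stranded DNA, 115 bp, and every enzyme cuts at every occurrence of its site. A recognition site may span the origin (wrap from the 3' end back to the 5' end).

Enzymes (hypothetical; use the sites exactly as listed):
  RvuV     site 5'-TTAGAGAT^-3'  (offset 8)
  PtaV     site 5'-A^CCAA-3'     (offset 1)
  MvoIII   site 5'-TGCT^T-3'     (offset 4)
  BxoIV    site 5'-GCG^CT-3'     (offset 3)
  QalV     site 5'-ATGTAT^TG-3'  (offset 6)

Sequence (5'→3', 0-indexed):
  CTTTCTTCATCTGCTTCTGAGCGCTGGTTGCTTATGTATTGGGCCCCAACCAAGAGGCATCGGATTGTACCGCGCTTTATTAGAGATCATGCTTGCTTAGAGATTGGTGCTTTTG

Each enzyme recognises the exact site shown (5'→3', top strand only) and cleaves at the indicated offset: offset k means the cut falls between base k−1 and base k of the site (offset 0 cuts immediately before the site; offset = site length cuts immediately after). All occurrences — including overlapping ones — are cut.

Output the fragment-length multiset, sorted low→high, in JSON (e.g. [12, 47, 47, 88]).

[4,6,6,7,7,7,8,9,10,13,13,25]

Per-enzyme occurrences:
  RvuV TTAGAGAT/8: at [79, 96] ⇒ [87, 104]
  PtaV ACCAA/1: at [48] ⇒ [49]
  MvoIII TGCTT/4: at [11, 28, 89, 93, 107, 113] ⇒ [2, 15, 32, 93, 97, 111]
  BxoIV GCGCT/3: at [20, 71] ⇒ [23, 74]
  QalV ATGTATTG/6: at [33] ⇒ [39]

All cut coordinates (distinct, sorted): [2, 15, 23, 32, 39, 49, 74, 87, 93, 97, 104, 111]

Fragment lengths:
  2→15: 13 bp
  15→23: 8 bp
  23→32: 9 bp
  32→39: 7 bp
  39→49: 10 bp
  49→74: 25 bp
  74→87: 13 bp
  87→93: 6 bp
  93→97: 4 bp
  97→104: 7 bp
  104→111: 7 bp
  111→2 (wrap): 115-111+2 = 6 bp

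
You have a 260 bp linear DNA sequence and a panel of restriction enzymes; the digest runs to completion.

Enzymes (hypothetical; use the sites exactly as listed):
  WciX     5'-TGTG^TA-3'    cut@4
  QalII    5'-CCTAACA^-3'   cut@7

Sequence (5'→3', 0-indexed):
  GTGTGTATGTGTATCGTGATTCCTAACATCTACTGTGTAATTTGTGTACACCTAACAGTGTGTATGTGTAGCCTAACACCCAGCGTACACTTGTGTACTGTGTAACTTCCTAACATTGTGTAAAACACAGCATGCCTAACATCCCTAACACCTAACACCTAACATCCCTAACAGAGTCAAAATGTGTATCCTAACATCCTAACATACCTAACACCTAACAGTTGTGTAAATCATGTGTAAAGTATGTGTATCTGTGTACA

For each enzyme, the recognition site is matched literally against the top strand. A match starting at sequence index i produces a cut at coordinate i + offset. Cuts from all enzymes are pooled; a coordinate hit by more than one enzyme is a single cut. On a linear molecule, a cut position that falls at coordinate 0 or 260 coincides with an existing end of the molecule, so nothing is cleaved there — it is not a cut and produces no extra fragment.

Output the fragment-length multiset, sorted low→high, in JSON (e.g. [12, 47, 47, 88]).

[4,5,5,5,6,6,6,7,7,7,7,8,8,9,9,9,9,9,10,10,11,11,11,13,13,17,17,21]

Per-enzyme occurrences:
  WciX TGTGTA/4: at [1, 7, 33, 42, 58, 64, 91, 98, 116, 182, 222, 233, 244, 252] ⇒ [5, 11, 37, 46, 62, 68, 95, 102, 120, 186, 226, 237, 248, 256]
  QalII CCTAACA/7: at [21, 50, 71, 108, 134, 143, 150, 157, 166, 189, 197, 206, 213] ⇒ [28, 57, 78, 115, 141, 150, 157, 164, 173, 196, 204, 213, 220]

Pooled cuts: [5, 11, 28, 37, 46, 57, 62, 68, 78, 95, 102, 115, 120, 141, 150, 157, 164, 173, 186, 196, 204, 213, 220, 226, 237, 248, 256]

Fragments:
  [0,5): 5 bp
  [5,11): 6 bp
  [11,28): 17 bp
  [28,37): 9 bp
  [37,46): 9 bp
  [46,57): 11 bp
  [57,62): 5 bp
  [62,68): 6 bp
  [68,78): 10 bp
  [78,95): 17 bp
  [95,102): 7 bp
  [102,115): 13 bp
  [115,120): 5 bp
  [120,141): 21 bp
  [141,150): 9 bp
  [150,157): 7 bp
  [157,164): 7 bp
  [164,173): 9 bp
  [173,186): 13 bp
  [186,196): 10 bp
  [196,204): 8 bp
  [204,213): 9 bp
  [213,220): 7 bp
  [220,226): 6 bp
  [226,237): 11 bp
  [237,248): 11 bp
  [248,256): 8 bp
  [256,260): 4 bp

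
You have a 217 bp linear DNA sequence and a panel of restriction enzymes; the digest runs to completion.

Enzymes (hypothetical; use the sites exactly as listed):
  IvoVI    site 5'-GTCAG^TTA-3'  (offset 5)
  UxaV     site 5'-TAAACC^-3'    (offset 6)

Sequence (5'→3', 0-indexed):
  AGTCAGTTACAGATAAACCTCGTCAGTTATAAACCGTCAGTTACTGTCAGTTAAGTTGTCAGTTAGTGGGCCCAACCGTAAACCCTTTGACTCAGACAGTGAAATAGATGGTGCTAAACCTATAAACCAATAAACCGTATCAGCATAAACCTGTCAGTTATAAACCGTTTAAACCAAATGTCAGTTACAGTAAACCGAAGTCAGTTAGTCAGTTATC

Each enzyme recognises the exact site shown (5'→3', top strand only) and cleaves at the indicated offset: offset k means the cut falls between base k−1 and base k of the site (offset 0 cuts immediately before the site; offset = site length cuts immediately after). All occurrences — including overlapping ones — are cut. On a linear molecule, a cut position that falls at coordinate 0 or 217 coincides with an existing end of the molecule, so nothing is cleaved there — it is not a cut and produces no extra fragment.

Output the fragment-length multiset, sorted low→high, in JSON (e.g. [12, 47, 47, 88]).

[5,5,6,6,7,8,8,8,8,9,9,9,9,10,12,12,13,15,22,36]

Per-enzyme occurrences:
  IvoVI (GTCAGTTA, off=5): starts [1, 21, 35, 45, 57, 152, 179, 199, 207] → cuts [6, 26, 40, 50, 62, 157, 184, 204, 212]
  UxaV (TAAACC, off=6): starts [13, 29, 78, 114, 122, 130, 145, 160, 169, 190] → cuts [19, 35, 84, 120, 128, 136, 151, 166, 175, 196]

All cut coordinates (distinct, sorted): [6, 19, 26, 35, 40, 50, 62, 84, 120, 128, 136, 151, 157, 166, 175, 184, 196, 204, 212]

Fragment lengths:
  [0,6): 6 bp
  [6,19): 13 bp
  [19,26): 7 bp
  [26,35): 9 bp
  [35,40): 5 bp
  [40,50): 10 bp
  [50,62): 12 bp
  [62,84): 22 bp
  [84,120): 36 bp
  [120,128): 8 bp
  [128,136): 8 bp
  [136,151): 15 bp
  [151,157): 6 bp
  [157,166): 9 bp
  [166,175): 9 bp
  [175,184): 9 bp
  [184,196): 12 bp
  [196,204): 8 bp
  [204,212): 8 bp
  [212,217): 5 bp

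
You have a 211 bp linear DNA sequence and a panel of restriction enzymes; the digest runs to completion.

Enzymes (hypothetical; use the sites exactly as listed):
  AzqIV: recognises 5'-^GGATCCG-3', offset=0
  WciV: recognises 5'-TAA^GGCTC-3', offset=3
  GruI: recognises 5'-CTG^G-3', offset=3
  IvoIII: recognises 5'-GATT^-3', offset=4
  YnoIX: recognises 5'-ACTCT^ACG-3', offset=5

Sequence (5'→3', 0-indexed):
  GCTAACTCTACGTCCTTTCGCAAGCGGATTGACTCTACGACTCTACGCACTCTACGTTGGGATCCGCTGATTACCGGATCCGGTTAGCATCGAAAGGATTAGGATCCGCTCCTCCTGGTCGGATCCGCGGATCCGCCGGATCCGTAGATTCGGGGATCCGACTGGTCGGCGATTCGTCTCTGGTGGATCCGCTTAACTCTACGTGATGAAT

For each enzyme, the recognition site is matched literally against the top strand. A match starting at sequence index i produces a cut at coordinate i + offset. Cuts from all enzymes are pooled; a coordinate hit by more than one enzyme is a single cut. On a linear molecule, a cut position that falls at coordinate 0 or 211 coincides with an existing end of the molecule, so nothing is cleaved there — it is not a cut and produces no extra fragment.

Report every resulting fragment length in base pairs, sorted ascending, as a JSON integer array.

[1,2,3,3,3,6,6,8,8,8,9,9,9,10,11,11,13,13,16,16,21,25]

Per-enzyme occurrences:
  AzqIV (GGATCCG, off=0): starts [59, 75, 101, 120, 128, 137, 153, 184] → cuts [59, 75, 101, 120, 128, 137, 153, 184]
  WciV (TAAGGCTC, off=3): no sites
  GruI (CTGG, off=3): starts [114, 161, 179] → cuts [117, 164, 182]
  IvoIII (GATT, off=4): starts [26, 68, 96, 146, 170] → cuts [30, 72, 100, 150, 174]
  YnoIX (ACTCTACG, off=5): starts [4, 31, 39, 48, 195] → cuts [9, 36, 44, 53, 200]

All cut coordinates (distinct, sorted): [9, 30, 36, 44, 53, 59, 72, 75, 100, 101, 117, 120, 128, 137, 150, 153, 164, 174, 182, 184, 200]

Fragments:
  [0,9): 9 bp
  [9,30): 21 bp
  [30,36): 6 bp
  [36,44): 8 bp
  [44,53): 9 bp
  [53,59): 6 bp
  [59,72): 13 bp
  [72,75): 3 bp
  [75,100): 25 bp
  [100,101): 1 bp
  [101,117): 16 bp
  [117,120): 3 bp
  [120,128): 8 bp
  [128,137): 9 bp
  [137,150): 13 bp
  [150,153): 3 bp
  [153,164): 11 bp
  [164,174): 10 bp
  [174,182): 8 bp
  [182,184): 2 bp
  [184,200): 16 bp
  [200,211): 11 bp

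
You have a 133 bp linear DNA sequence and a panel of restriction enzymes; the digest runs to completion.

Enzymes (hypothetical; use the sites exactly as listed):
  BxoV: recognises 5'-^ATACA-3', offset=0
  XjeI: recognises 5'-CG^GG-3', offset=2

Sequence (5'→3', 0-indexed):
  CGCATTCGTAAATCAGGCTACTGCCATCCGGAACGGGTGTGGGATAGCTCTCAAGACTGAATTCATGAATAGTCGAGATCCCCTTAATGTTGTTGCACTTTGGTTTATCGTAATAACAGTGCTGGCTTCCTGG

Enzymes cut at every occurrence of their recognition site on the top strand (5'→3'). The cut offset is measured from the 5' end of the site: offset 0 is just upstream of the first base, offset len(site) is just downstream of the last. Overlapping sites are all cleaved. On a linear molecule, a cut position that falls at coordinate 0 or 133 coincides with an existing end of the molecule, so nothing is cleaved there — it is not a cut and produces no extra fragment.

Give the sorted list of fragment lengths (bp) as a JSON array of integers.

[35,98]

Site scan:
  BxoV (ATACA, off=0): no sites
  XjeI (CGGG, off=2): starts [33] → cuts [35]

Pooled cuts: [35]

Fragments:
  [0,35): 35 bp
  [35,133): 98 bp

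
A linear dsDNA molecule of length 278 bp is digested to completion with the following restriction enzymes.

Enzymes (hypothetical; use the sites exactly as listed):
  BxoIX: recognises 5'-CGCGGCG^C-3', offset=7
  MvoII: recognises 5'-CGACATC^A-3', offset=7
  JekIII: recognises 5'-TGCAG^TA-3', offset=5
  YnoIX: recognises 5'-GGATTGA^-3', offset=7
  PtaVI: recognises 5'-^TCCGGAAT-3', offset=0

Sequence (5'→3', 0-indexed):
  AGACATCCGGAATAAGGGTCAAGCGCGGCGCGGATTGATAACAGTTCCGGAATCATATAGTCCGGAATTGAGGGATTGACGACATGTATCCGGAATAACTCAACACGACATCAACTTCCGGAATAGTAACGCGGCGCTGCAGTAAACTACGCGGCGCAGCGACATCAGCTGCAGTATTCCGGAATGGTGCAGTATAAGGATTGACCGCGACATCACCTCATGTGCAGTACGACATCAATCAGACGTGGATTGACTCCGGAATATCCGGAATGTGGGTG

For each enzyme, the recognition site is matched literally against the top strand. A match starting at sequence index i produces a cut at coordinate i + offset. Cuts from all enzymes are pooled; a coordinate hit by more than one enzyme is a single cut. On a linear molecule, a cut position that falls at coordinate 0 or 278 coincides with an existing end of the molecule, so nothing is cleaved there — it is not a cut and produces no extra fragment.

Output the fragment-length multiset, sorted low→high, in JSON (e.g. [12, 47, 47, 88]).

Site scan:
  BxoIX (CGCGGCGC, off=7): starts [23, 129, 149] → cuts [30, 136, 156]
  MvoII (CGACATCA, off=7): starts [105, 159, 207, 229] → cuts [112, 166, 214, 236]
  JekIII (TGCAGTA, off=5): starts [137, 169, 187, 222] → cuts [142, 174, 192, 227]
  YnoIX (GGATTGA, off=7): starts [31, 72, 197, 246] → cuts [38, 79, 204, 253]
  PtaVI (TCCGGAAT, off=0): starts [5, 45, 60, 88, 116, 177, 254, 263] → cuts [5, 45, 60, 88, 116, 177, 254, 263]

Pooled cuts: [5, 30, 38, 45, 60, 79, 88, 112, 116, 136, 142, 156, 166, 174, 177, 192, 204, 214, 227, 236, 253, 254, 263]

Fragment lengths:
  [0,5): 5 bp
  [5,30): 25 bp
  [30,38): 8 bp
  [38,45): 7 bp
  [45,60): 15 bp
  [60,79): 19 bp
  [79,88): 9 bp
  [88,112): 24 bp
  [112,116): 4 bp
  [116,136): 20 bp
  [136,142): 6 bp
  [142,156): 14 bp
  [156,166): 10 bp
  [166,174): 8 bp
  [174,177): 3 bp
  [177,192): 15 bp
  [192,204): 12 bp
  [204,214): 10 bp
  [214,227): 13 bp
  [227,236): 9 bp
  [236,253): 17 bp
  [253,254): 1 bp
  [254,263): 9 bp
  [263,278): 15 bp

[1,3,4,5,6,7,8,8,9,9,9,10,10,12,13,14,15,15,15,17,19,20,24,25]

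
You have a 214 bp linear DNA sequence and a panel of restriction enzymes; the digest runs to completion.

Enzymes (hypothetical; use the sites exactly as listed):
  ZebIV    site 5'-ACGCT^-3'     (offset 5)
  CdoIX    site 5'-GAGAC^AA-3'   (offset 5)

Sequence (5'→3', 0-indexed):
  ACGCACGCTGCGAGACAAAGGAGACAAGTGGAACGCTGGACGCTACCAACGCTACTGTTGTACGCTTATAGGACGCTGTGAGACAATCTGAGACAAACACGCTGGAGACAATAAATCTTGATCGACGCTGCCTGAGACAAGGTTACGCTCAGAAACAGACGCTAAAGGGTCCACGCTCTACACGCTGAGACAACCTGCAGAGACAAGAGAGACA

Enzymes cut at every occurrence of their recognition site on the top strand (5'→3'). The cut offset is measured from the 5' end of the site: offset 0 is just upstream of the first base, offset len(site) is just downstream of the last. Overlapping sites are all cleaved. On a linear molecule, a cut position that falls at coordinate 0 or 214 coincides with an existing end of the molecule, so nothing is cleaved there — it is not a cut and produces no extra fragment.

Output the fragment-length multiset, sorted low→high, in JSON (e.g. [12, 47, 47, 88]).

Scan for sites:
  ZebIV ACGCT/5: at [4, 32, 39, 48, 61, 72, 98, 124, 144, 158, 172, 181] ⇒ [9, 37, 44, 53, 66, 77, 103, 129, 149, 163, 177, 186]
  CdoIX GAGACAA/5: at [11, 20, 79, 89, 104, 133, 186, 199] ⇒ [16, 25, 84, 94, 109, 138, 191, 204]

Pooled cuts: [9, 16, 25, 37, 44, 53, 66, 77, 84, 94, 103, 109, 129, 138, 149, 163, 177, 186, 191, 204]

Fragments:
  [0,9): 9 bp
  [9,16): 7 bp
  [16,25): 9 bp
  [25,37): 12 bp
  [37,44): 7 bp
  [44,53): 9 bp
  [53,66): 13 bp
  [66,77): 11 bp
  [77,84): 7 bp
  [84,94): 10 bp
  [94,103): 9 bp
  [103,109): 6 bp
  [109,129): 20 bp
  [129,138): 9 bp
  [138,149): 11 bp
  [149,163): 14 bp
  [163,177): 14 bp
  [177,186): 9 bp
  [186,191): 5 bp
  [191,204): 13 bp
  [204,214): 10 bp

[5,6,7,7,7,9,9,9,9,9,9,10,10,11,11,12,13,13,14,14,20]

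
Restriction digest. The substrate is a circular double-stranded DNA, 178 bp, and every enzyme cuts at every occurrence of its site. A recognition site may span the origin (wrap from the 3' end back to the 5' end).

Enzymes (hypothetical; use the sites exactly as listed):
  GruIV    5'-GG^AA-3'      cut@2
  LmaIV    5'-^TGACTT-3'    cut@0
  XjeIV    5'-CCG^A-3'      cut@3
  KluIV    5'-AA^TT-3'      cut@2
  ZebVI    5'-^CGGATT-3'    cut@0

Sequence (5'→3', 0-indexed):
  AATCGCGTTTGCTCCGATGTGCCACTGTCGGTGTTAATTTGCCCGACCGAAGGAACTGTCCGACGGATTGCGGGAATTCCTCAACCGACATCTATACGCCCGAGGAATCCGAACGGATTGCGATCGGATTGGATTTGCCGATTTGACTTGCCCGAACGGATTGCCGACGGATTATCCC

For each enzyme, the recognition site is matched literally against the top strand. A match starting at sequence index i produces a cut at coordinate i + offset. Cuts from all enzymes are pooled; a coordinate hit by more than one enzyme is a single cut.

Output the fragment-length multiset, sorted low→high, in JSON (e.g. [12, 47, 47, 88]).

[1,1,2,2,2,3,3,4,4,6,8,9,10,11,11,11,11,15,16,21,27]

Site scan:
  GruIV (GGAA, off=2): starts [51, 72, 103] → cuts [53, 74, 105]
  LmaIV (TGACTT, off=0): starts [143] → cuts [143]
  XjeIV (CCGA, off=3): starts [13, 42, 46, 59, 84, 99, 108, 137, 151, 163] → cuts [16, 45, 49, 62, 87, 102, 111, 140, 154, 166]
  KluIV (AATT, off=2): starts [35, 74] → cuts [37, 76]
  ZebVI (CGGATT, off=0): starts [63, 113, 124, 156, 167] → cuts [63, 113, 124, 156, 167]

Pooled cuts: [16, 37, 45, 49, 53, 62, 63, 74, 76, 87, 102, 105, 111, 113, 124, 140, 143, 154, 156, 166, 167]

Fragment lengths:
  16→37: 21 bp
  37→45: 8 bp
  45→49: 4 bp
  49→53: 4 bp
  53→62: 9 bp
  62→63: 1 bp
  63→74: 11 bp
  74→76: 2 bp
  76→87: 11 bp
  87→102: 15 bp
  102→105: 3 bp
  105→111: 6 bp
  111→113: 2 bp
  113→124: 11 bp
  124→140: 16 bp
  140→143: 3 bp
  143→154: 11 bp
  154→156: 2 bp
  156→166: 10 bp
  166→167: 1 bp
  167→16 (wrap): 178-167+16 = 27 bp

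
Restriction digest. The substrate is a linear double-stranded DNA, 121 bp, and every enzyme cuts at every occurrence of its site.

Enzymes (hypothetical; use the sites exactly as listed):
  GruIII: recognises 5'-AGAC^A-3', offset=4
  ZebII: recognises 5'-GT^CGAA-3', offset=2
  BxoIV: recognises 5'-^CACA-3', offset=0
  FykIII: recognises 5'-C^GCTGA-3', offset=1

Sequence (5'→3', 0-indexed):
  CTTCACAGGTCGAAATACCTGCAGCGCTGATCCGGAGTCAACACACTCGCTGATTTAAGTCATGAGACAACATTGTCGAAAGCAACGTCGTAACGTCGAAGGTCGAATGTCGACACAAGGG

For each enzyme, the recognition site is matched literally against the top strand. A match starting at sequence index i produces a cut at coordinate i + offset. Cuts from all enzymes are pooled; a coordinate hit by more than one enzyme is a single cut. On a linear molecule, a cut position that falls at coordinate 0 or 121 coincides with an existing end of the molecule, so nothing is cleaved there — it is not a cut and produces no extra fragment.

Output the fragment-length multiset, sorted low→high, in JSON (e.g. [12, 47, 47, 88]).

Site scan:
  GruIII AGACA/4: at [64] ⇒ [68]
  ZebII GTCGAA/2: at [8, 74, 94, 101] ⇒ [10, 76, 96, 103]
  BxoIV CACA/0: at [3, 41, 113] ⇒ [3, 41, 113]
  FykIII CGCTGA/1: at [24, 47] ⇒ [25, 48]

Pooled cuts: [3, 10, 25, 41, 48, 68, 76, 96, 103, 113]

Fragments:
  [0,3): 3 bp
  [3,10): 7 bp
  [10,25): 15 bp
  [25,41): 16 bp
  [41,48): 7 bp
  [48,68): 20 bp
  [68,76): 8 bp
  [76,96): 20 bp
  [96,103): 7 bp
  [103,113): 10 bp
  [113,121): 8 bp

[3,7,7,7,8,8,10,15,16,20,20]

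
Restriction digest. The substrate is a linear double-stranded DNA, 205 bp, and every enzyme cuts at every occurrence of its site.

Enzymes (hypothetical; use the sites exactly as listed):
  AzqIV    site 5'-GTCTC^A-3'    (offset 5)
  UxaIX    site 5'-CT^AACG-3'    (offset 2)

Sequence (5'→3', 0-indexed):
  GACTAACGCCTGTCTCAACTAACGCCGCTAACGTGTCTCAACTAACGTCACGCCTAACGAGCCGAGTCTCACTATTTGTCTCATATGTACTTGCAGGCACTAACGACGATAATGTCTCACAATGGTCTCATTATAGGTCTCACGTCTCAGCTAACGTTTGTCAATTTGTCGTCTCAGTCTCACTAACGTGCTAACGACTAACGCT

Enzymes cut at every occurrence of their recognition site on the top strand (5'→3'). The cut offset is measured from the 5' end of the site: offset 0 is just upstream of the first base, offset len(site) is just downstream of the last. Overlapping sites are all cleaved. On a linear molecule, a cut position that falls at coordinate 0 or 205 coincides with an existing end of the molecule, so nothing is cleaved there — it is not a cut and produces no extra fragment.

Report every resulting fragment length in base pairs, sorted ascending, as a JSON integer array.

Site scan:
  AzqIV (GTCTCA, off=5): starts [11, 34, 65, 77, 113, 124, 136, 143, 170, 176] → cuts [16, 39, 70, 82, 118, 129, 141, 148, 175, 181]
  UxaIX (CTAACG, off=2): starts [2, 18, 27, 41, 53, 99, 150, 182, 190, 197] → cuts [4, 20, 29, 43, 55, 101, 152, 184, 192, 199]

All cut coordinates (distinct, sorted): [4, 16, 20, 29, 39, 43, 55, 70, 82, 101, 118, 129, 141, 148, 152, 175, 181, 184, 192, 199]

Fragment lengths:
  [0,4): 4 bp
  [4,16): 12 bp
  [16,20): 4 bp
  [20,29): 9 bp
  [29,39): 10 bp
  [39,43): 4 bp
  [43,55): 12 bp
  [55,70): 15 bp
  [70,82): 12 bp
  [82,101): 19 bp
  [101,118): 17 bp
  [118,129): 11 bp
  [129,141): 12 bp
  [141,148): 7 bp
  [148,152): 4 bp
  [152,175): 23 bp
  [175,181): 6 bp
  [181,184): 3 bp
  [184,192): 8 bp
  [192,199): 7 bp
  [199,205): 6 bp

[3,4,4,4,4,6,6,7,7,8,9,10,11,12,12,12,12,15,17,19,23]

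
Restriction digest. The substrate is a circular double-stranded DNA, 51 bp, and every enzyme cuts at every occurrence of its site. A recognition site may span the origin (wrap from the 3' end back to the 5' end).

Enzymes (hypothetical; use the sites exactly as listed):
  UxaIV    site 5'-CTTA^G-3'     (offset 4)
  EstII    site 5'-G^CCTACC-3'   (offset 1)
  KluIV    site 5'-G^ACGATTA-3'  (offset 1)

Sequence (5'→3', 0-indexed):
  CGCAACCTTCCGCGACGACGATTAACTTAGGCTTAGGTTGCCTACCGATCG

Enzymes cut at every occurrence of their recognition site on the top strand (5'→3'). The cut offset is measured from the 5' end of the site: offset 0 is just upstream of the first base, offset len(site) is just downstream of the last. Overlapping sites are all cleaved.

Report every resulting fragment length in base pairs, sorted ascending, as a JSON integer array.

Scan for sites:
  UxaIV (CTTAG, off=4): starts [25, 31] → cuts [29, 35]
  EstII (GCCTACC, off=1): starts [39] → cuts [40]
  KluIV (GACGATTA, off=1): starts [16] → cuts [17]

Pooled cuts: [17, 29, 35, 40]

Fragments:
  17→29: 12 bp
  29→35: 6 bp
  35→40: 5 bp
  40→17 (wrap): 51-40+17 = 28 bp

[5,6,12,28]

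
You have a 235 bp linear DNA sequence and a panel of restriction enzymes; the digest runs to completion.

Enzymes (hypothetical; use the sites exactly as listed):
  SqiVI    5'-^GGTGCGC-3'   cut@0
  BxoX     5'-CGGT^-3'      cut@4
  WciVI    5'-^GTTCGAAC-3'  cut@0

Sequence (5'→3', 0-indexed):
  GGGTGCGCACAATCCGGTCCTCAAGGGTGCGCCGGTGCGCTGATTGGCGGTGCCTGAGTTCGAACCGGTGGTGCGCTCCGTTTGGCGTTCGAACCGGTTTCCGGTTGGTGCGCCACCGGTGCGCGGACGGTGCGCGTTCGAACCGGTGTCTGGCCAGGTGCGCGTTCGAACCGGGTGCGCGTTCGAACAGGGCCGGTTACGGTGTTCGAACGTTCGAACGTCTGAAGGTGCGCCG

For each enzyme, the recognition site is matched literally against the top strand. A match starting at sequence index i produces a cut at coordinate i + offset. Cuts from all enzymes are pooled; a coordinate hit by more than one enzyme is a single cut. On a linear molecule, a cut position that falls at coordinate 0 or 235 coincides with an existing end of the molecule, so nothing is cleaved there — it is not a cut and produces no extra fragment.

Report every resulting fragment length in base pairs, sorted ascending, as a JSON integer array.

Scan for sites:
  SqiVI (GGTGCGC, off=0): starts [1, 25, 33, 69, 106, 117, 128, 156, 173, 226] → cuts [1, 25, 33, 69, 106, 117, 128, 156, 173, 226]
  BxoX (CGGT, off=4): starts [14, 32, 47, 65, 94, 101, 116, 127, 143, 193, 199] → cuts [18, 36, 51, 69, 98, 105, 120, 131, 147, 197, 203]
  WciVI (GTTCGAAC, off=0): starts [57, 86, 135, 163, 180, 203, 211] → cuts [57, 86, 135, 163, 180, 203, 211]

All cut coordinates (distinct, sorted): [1, 18, 25, 33, 36, 51, 57, 69, 86, 98, 105, 106, 117, 120, 128, 131, 135, 147, 156, 163, 173, 180, 197, 203, 211, 226]

Fragment lengths:
  [0,1): 1 bp
  [1,18): 17 bp
  [18,25): 7 bp
  [25,33): 8 bp
  [33,36): 3 bp
  [36,51): 15 bp
  [51,57): 6 bp
  [57,69): 12 bp
  [69,86): 17 bp
  [86,98): 12 bp
  [98,105): 7 bp
  [105,106): 1 bp
  [106,117): 11 bp
  [117,120): 3 bp
  [120,128): 8 bp
  [128,131): 3 bp
  [131,135): 4 bp
  [135,147): 12 bp
  [147,156): 9 bp
  [156,163): 7 bp
  [163,173): 10 bp
  [173,180): 7 bp
  [180,197): 17 bp
  [197,203): 6 bp
  [203,211): 8 bp
  [211,226): 15 bp
  [226,235): 9 bp

[1,1,3,3,3,4,6,6,7,7,7,7,8,8,8,9,9,10,11,12,12,12,15,15,17,17,17]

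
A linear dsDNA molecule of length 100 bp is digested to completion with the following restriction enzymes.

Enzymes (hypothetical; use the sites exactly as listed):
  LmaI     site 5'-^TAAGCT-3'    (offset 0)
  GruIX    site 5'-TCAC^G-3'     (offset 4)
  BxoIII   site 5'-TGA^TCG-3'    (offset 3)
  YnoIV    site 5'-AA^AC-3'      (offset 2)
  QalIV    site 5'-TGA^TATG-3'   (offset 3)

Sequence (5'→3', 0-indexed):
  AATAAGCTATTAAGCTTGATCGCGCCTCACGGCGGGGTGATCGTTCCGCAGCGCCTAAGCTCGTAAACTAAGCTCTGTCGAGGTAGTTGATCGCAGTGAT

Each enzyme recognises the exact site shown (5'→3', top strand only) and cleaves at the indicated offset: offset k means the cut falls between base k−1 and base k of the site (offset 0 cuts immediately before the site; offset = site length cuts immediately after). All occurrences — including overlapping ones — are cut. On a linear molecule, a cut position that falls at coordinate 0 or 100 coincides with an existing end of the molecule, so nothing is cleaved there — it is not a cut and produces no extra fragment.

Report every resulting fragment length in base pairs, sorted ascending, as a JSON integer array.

[2,2,8,9,10,10,11,11,15,22]

Scan for sites:
  LmaI TAAGCT/0: at [2, 10, 55, 68] ⇒ [2, 10, 55, 68]
  GruIX TCACG/4: at [26] ⇒ [30]
  BxoIII TGATCG/3: at [16, 37, 87] ⇒ [19, 40, 90]
  YnoIV AAAC/2: at [64] ⇒ [66]
  QalIV (TGATATG, off=3): no sites

Pooled cuts: [2, 10, 19, 30, 40, 55, 66, 68, 90]

Fragments:
  [0,2): 2 bp
  [2,10): 8 bp
  [10,19): 9 bp
  [19,30): 11 bp
  [30,40): 10 bp
  [40,55): 15 bp
  [55,66): 11 bp
  [66,68): 2 bp
  [68,90): 22 bp
  [90,100): 10 bp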